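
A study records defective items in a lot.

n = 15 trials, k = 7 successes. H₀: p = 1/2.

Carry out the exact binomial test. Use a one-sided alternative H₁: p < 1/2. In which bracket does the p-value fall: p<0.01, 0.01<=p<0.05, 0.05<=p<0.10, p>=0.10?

p-value bracket: p>=0.10

Exact binomial: n=15, k=7, p₀=1/2=0.5000
P(X≤7) from Σ C(n,i)·p₀^i·(1−p₀)^(n−i)
p-value (one-sided, H₁ less) = 0.50000
→ bracket: p>=0.10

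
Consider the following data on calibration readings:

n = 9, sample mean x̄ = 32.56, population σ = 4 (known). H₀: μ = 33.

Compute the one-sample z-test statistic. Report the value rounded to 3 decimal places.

test statistic = -0.330

SE = σ/√n = 4/√9 = 1.3333
z = (x̄−μ₀)/SE = (32.56−33)/1.3333 = -0.3300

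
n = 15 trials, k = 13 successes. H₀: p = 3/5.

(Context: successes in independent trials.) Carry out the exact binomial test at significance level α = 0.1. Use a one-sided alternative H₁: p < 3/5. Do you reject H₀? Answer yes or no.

reject H₀: no

Exact binomial: n=15, k=13, p₀=3/5=0.6000
P(X≤13) from Σ C(n,i)·p₀^i·(1−p₀)^(n−i)
p-value (one-sided, H₁ less) = 0.99483
At α=0.1: p ≥ α → fail to reject H₀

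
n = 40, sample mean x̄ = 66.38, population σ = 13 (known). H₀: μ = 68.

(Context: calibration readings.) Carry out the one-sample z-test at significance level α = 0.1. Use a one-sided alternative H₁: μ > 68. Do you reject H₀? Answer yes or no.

reject H₀: no

SE = σ/√n = 13/√40 = 2.0555
z = (x̄−μ₀)/SE = (66.38−68)/2.0555 = -0.7881
p-value (one-sided, H₁ greater) = 0.78469
At α=0.1: p ≥ α → fail to reject H₀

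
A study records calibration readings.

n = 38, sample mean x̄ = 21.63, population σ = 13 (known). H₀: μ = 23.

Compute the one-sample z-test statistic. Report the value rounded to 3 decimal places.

SE = σ/√n = 13/√38 = 2.1089
z = (x̄−μ₀)/SE = (21.63−23)/2.1089 = -0.6496

test statistic = -0.650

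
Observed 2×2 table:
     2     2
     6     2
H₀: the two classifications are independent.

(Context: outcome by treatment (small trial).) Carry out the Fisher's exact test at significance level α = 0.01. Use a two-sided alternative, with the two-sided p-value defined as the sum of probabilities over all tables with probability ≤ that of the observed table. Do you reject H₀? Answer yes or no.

Margins: r₁=4, r₂=8, c₁=8, c₂=4, n=12
p_obs = C(4,2)·C(8,6)/C(12,8); sum pmf over tables with pmf ≤ p_obs
p-value (two-sided) = 0.54747
At α=0.01: p ≥ α → fail to reject H₀

reject H₀: no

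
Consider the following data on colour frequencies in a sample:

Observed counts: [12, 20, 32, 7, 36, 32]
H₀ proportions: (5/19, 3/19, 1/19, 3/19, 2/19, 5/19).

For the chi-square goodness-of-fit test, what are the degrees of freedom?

degrees of freedom = 5

df = k − 1 = 6 − 1 = 5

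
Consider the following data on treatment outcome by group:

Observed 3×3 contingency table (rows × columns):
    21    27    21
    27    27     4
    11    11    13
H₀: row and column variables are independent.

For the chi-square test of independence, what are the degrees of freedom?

df = (r−1)(c−1) = (3−1)·(3−1) = 4

degrees of freedom = 4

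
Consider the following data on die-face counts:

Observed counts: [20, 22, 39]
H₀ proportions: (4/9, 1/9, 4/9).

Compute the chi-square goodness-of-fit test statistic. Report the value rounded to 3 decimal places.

test statistic = 26.139

n = 81; E_i = n·p_i = [36.00, 9.00, 36.00]
χ² = (20−36.00)²/36.00 + (22−9.00)²/9.00 + (39−36.00)²/36.00 = 26.1389
df = 2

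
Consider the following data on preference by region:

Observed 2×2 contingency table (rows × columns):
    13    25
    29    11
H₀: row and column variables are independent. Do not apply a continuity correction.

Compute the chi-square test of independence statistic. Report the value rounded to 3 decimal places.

test statistic = 11.496

Row totals [38, 40], col totals [42, 36], n=78
χ² = (13−20.46)²/20.46 + (25−17.54)²/17.54 + (29−21.54)²/21.54 + (11−18.46)²/18.46 = 11.4960
df = 1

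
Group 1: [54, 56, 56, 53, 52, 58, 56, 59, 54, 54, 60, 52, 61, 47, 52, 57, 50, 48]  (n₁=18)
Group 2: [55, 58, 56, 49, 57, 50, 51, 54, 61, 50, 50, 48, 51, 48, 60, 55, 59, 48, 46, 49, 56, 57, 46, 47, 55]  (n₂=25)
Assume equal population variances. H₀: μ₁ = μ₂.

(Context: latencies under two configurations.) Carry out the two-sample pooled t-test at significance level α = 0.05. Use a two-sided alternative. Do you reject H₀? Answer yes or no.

reject H₀: no

x̄₁=54.389, s₁=3.898, n₁=18
x̄₂=52.640, s₂=4.609, n₂=25
s_p² = [17·3.898² + 24·4.609²]/41 = 18.7326
SE = √(s_p²·(1/18+1/25)) = 1.3379
t = (54.389−52.640)/1.3379 = 1.3072
df = 41
p-value (two-sided) = 0.19844
At α=0.05: p ≥ α → fail to reject H₀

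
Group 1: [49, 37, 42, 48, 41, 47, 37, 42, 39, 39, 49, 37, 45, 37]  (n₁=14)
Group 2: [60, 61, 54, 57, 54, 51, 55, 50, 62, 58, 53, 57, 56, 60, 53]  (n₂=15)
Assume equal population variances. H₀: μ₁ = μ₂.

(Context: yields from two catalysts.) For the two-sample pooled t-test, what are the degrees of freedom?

df = n₁ + n₂ − 2 = 14 + 15 − 2 = 27

degrees of freedom = 27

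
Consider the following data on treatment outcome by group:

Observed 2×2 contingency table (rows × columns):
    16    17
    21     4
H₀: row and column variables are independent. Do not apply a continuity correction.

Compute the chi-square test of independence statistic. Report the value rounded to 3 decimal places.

test statistic = 7.768

Row totals [33, 25], col totals [37, 21], n=58
χ² = (16−21.05)²/21.05 + (17−11.95)²/11.95 + (21−15.95)²/15.95 + (4−9.05)²/9.05 = 7.7676
df = 1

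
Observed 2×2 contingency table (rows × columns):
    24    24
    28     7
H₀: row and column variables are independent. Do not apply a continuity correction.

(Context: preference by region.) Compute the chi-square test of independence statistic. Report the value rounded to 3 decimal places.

Row totals [48, 35], col totals [52, 31], n=83
χ² = (24−30.07)²/30.07 + (24−17.93)²/17.93 + (28−21.93)²/21.93 + (7−13.07)²/13.07 = 7.7851
df = 1

test statistic = 7.785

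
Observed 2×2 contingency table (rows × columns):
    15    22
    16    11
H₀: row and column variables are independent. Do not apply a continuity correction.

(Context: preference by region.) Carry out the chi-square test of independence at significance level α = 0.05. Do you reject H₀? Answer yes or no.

Row totals [37, 27], col totals [31, 33], n=64
χ² = (15−17.92)²/17.92 + (22−19.08)²/19.08 + (16−13.08)²/13.08 + (11−13.92)²/13.92 = 2.1899
df = 1
p-value (upper-tail) = 0.13892
At α=0.05: p ≥ α → fail to reject H₀

reject H₀: no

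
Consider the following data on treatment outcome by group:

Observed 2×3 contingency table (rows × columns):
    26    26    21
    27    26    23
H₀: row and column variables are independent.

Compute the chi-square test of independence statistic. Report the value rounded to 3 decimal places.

Row totals [73, 76], col totals [53, 52, 44], n=149
χ² = (26−25.97)²/25.97 + (26−25.48)²/25.48 + (21−21.56)²/21.56 + (27−27.03)²/27.03 + (26−26.52)²/26.52 + (23−22.44)²/22.44 = 0.0494
df = 2

test statistic = 0.049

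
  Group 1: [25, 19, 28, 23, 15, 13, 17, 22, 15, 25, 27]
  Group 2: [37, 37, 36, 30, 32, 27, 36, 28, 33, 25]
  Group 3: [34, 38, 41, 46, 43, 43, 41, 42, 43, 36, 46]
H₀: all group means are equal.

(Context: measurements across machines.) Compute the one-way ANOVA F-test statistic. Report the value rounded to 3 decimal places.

test statistic = 55.303

Group means [20.82, 32.10, 41.18], grand mean 31.344
SSB = Σnᵢ(x̄ᵢ−x̄)² = 2289.046; SSW = ΣΣ(x−x̄ᵢ)² = 600.173
MSB = 2289.046/2 = 1144.5230; MSW = 600.173/29 = 20.6956
F = MSB/MSW = 55.3027
df = (2, 29)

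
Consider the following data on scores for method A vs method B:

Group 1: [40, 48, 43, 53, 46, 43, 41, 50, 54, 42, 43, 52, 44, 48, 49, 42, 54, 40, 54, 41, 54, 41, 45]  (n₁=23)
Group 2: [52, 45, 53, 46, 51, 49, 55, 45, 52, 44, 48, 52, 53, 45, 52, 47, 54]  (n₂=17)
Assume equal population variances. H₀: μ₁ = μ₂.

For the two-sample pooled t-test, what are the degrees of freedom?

df = n₁ + n₂ − 2 = 23 + 17 − 2 = 38

degrees of freedom = 38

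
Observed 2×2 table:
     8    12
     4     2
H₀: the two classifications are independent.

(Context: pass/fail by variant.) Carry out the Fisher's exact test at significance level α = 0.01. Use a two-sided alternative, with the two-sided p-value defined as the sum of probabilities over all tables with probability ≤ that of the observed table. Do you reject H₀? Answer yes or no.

Margins: r₁=20, r₂=6, c₁=12, c₂=14, n=26
p_obs = C(20,8)·C(6,4)/C(26,12); sum pmf over tables with pmf ≤ p_obs
p-value (two-sided) = 0.36522
At α=0.01: p ≥ α → fail to reject H₀

reject H₀: no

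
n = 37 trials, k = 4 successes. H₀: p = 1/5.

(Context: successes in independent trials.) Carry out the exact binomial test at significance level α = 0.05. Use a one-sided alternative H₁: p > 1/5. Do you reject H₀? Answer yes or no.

reject H₀: no

Exact binomial: n=37, k=4, p₀=1/5=0.2000
P(X≥4) from Σ C(n,i)·p₀^i·(1−p₀)^(n−i)
p-value (one-sided, H₁ greater) = 0.95501
At α=0.05: p ≥ α → fail to reject H₀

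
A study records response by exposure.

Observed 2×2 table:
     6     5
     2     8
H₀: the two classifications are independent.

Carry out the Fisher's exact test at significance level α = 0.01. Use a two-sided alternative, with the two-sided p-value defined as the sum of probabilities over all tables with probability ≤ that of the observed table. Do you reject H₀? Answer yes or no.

Margins: r₁=11, r₂=10, c₁=8, c₂=13, n=21
p_obs = C(11,6)·C(10,2)/C(21,8); sum pmf over tables with pmf ≤ p_obs
p-value (two-sided) = 0.18266
At α=0.01: p ≥ α → fail to reject H₀

reject H₀: no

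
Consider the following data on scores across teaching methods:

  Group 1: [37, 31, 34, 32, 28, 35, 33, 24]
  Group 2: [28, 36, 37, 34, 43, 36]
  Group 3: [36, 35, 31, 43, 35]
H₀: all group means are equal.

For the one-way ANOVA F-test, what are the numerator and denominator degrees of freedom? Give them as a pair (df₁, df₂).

k = 3 groups, N = 19 total
df = (k−1, N−k) = (3−1, 19−3) = (2, 16)

degrees of freedom = [2, 16]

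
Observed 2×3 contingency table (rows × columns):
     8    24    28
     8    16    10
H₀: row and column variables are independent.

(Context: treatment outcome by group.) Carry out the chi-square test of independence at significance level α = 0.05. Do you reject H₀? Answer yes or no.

Row totals [60, 34], col totals [16, 40, 38], n=94
χ² = (8−10.21)²/10.21 + (24−25.53)²/25.53 + (28−24.26)²/24.26 + (8−5.79)²/5.79 + (16−14.47)²/14.47 + (10−13.74)²/13.74 = 3.1780
df = 2
p-value (upper-tail) = 0.20413
At α=0.05: p ≥ α → fail to reject H₀

reject H₀: no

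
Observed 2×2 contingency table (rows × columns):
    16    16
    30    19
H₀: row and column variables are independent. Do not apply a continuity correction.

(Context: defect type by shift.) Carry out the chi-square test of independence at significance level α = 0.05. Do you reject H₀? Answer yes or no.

reject H₀: no

Row totals [32, 49], col totals [46, 35], n=81
χ² = (16−18.17)²/18.17 + (16−13.83)²/13.83 + (30−27.83)²/27.83 + (19−21.17)²/21.17 = 0.9939
df = 1
p-value (upper-tail) = 0.31879
At α=0.05: p ≥ α → fail to reject H₀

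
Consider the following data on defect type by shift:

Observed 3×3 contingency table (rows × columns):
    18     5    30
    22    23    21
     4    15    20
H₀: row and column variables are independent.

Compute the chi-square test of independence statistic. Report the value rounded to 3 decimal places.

test statistic = 19.624

Row totals [53, 66, 39], col totals [44, 43, 71], n=158
χ² = (18−14.76)²/14.76 + (5−14.42)²/14.42 + (30−23.82)²/23.82 + (22−18.38)²/18.38 + (23−17.96)²/17.96 + (21−29.66)²/29.66 + (4−10.86)²/10.86 + (15−10.61)²/10.61 + (20−17.53)²/17.53 = 19.6238
df = 4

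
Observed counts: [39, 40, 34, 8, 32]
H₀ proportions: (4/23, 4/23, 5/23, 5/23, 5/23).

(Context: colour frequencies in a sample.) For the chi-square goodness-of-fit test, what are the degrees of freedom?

df = k − 1 = 5 − 1 = 4

degrees of freedom = 4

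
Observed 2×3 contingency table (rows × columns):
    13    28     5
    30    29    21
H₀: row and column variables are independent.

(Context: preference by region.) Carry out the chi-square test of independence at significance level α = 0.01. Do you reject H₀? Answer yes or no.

Row totals [46, 80], col totals [43, 57, 26], n=126
χ² = (13−15.70)²/15.70 + (28−20.81)²/20.81 + (5−9.49)²/9.49 + (30−27.30)²/27.30 + (29−36.19)²/36.19 + (21−16.51)²/16.51 = 7.9920
df = 2
p-value (upper-tail) = 0.01839
At α=0.01: p ≥ α → fail to reject H₀

reject H₀: no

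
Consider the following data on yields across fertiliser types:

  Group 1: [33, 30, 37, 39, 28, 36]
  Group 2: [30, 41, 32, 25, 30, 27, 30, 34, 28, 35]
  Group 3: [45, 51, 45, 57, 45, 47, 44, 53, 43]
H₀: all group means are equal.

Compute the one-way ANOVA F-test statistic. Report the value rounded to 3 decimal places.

Group means [33.83, 31.20, 47.78], grand mean 37.800
SSB = Σnᵢ(x̄ᵢ−x̄)² = 1426.011; SSW = ΣΣ(x−x̄ᵢ)² = 463.989
MSB = 1426.011/2 = 713.0056; MSW = 463.989/22 = 21.0904
F = MSB/MSW = 33.8071
df = (2, 22)

test statistic = 33.807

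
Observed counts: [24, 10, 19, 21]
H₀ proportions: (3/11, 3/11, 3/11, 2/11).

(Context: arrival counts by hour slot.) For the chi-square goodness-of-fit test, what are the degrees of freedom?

df = k − 1 = 4 − 1 = 3

degrees of freedom = 3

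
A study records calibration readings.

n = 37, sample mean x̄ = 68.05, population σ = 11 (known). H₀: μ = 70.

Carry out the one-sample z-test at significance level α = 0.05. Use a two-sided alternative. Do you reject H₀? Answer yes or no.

SE = σ/√n = 11/√37 = 1.8084
z = (x̄−μ₀)/SE = (68.05−70)/1.8084 = -1.0783
p-value (two-sided) = 0.28090
At α=0.05: p ≥ α → fail to reject H₀

reject H₀: no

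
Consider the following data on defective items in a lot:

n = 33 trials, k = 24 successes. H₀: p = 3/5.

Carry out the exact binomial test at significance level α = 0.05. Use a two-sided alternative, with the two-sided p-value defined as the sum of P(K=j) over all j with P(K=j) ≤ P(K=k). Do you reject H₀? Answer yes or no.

Exact binomial: n=33, k=24, p₀=3/5=0.6000
P(X=j) = C(n,j)·p₀^j·(1−p₀)^(n−j); p = Σ P(X=j) over j with P(X=j) ≤ P(X=24)
p-value (two-sided) = 0.15687
At α=0.05: p ≥ α → fail to reject H₀

reject H₀: no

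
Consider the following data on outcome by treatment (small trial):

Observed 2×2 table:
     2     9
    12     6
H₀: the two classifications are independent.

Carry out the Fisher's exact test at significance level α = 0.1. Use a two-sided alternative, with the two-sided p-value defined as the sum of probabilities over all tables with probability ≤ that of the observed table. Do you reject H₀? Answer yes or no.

reject H₀: yes

Margins: r₁=11, r₂=18, c₁=14, c₂=15, n=29
p_obs = C(11,2)·C(18,12)/C(29,14); sum pmf over tables with pmf ≤ p_obs
p-value (two-sided) = 0.02094
At α=0.1: p < α → reject H₀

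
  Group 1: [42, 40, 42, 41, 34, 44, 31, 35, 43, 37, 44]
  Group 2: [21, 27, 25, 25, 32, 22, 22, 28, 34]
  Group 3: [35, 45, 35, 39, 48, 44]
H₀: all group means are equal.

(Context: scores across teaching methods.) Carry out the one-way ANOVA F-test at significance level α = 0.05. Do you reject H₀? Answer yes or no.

Group means [39.36, 26.22, 41.00], grand mean 35.192
SSB = Σnᵢ(x̄ᵢ−x̄)² = 1117.937; SSW = ΣΣ(x−x̄ᵢ)² = 510.101
MSB = 1117.937/2 = 558.9687; MSW = 510.101/23 = 22.1783
F = MSB/MSW = 25.2034
df = (2, 23)
p-value (upper-tail) = 0.00000
At α=0.05: p < α → reject H₀

reject H₀: yes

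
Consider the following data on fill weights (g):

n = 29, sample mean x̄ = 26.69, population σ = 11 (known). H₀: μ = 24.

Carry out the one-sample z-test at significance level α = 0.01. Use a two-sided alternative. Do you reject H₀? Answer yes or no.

reject H₀: no

SE = σ/√n = 11/√29 = 2.0426
z = (x̄−μ₀)/SE = (26.69−24)/2.0426 = 1.3169
p-value (two-sided) = 0.18787
At α=0.01: p ≥ α → fail to reject H₀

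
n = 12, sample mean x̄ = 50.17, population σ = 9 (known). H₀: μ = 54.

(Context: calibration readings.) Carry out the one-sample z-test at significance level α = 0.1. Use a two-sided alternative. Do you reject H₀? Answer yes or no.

SE = σ/√n = 9/√12 = 2.5981
z = (x̄−μ₀)/SE = (50.17−54)/2.5981 = -1.4742
p-value (two-sided) = 0.14044
At α=0.1: p ≥ α → fail to reject H₀

reject H₀: no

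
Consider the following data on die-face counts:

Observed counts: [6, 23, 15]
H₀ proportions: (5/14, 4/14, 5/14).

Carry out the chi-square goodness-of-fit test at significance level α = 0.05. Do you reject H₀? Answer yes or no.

n = 44; E_i = n·p_i = [15.71, 12.57, 15.71]
χ² = (6−15.71)²/15.71 + (23−12.57)²/12.57 + (15−15.71)²/15.71 = 14.6886
df = 2
p-value (upper-tail) = 0.00065
At α=0.05: p < α → reject H₀

reject H₀: yes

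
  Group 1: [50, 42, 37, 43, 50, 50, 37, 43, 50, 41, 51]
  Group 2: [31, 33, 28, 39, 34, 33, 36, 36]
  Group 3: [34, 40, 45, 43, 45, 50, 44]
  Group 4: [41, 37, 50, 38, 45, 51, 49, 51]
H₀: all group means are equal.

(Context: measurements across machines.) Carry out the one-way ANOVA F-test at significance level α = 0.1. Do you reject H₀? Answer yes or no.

Group means [44.91, 33.75, 43.00, 45.25], grand mean 41.971
SSB = Σnᵢ(x̄ᵢ−x̄)² = 729.061; SSW = ΣΣ(x−x̄ᵢ)² = 765.909
MSB = 729.061/3 = 243.0205; MSW = 765.909/30 = 25.5303
F = MSB/MSW = 9.5189
df = (3, 30)
p-value (upper-tail) = 0.00014
At α=0.1: p < α → reject H₀

reject H₀: yes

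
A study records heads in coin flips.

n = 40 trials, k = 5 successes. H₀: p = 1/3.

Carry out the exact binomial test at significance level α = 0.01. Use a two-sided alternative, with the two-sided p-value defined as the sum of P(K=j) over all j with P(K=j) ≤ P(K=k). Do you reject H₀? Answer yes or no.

Exact binomial: n=40, k=5, p₀=1/3=0.3333
P(X=j) = C(n,j)·p₀^j·(1−p₀)^(n−j); p = Σ P(X=j) over j with P(X=j) ≤ P(X=5)
p-value (two-sided) = 0.00395
At α=0.01: p < α → reject H₀

reject H₀: yes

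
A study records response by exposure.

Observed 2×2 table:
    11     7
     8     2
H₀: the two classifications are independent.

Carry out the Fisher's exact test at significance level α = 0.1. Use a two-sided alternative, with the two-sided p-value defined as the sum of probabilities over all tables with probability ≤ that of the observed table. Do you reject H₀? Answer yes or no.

reject H₀: no

Margins: r₁=18, r₂=10, c₁=19, c₂=9, n=28
p_obs = C(18,11)·C(10,8)/C(28,19); sum pmf over tables with pmf ≤ p_obs
p-value (two-sided) = 0.41697
At α=0.1: p ≥ α → fail to reject H₀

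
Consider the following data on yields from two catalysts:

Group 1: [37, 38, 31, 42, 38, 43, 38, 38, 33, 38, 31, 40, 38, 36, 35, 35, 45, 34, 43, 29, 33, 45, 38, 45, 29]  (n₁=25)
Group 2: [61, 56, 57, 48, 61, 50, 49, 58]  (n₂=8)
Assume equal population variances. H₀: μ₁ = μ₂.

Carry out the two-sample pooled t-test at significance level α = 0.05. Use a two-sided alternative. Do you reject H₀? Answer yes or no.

reject H₀: yes

x̄₁=37.280, s₁=4.800, n₁=25
x̄₂=55.000, s₂=5.292, n₂=8
s_p² = [24·4.800² + 7·5.292²]/31 = 24.1626
SE = √(s_p²·(1/25+1/8)) = 1.9967
t = (37.280−55.000)/1.9967 = -8.8746
df = 31
p-value (two-sided) = 0.00000
At α=0.05: p < α → reject H₀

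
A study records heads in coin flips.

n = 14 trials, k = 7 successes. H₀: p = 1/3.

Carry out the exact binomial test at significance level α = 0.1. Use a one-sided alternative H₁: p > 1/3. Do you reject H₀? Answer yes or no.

Exact binomial: n=14, k=7, p₀=1/3=0.3333
P(X≥7) from Σ C(n,i)·p₀^i·(1−p₀)^(n−i)
p-value (one-sided, H₁ greater) = 0.14946
At α=0.1: p ≥ α → fail to reject H₀

reject H₀: no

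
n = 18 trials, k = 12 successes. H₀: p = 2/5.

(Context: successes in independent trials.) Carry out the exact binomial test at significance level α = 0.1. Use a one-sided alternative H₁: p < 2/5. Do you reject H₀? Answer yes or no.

reject H₀: no

Exact binomial: n=18, k=12, p₀=2/5=0.4000
P(X≤12) from Σ C(n,i)·p₀^i·(1−p₀)^(n−i)
p-value (one-sided, H₁ less) = 0.99425
At α=0.1: p ≥ α → fail to reject H₀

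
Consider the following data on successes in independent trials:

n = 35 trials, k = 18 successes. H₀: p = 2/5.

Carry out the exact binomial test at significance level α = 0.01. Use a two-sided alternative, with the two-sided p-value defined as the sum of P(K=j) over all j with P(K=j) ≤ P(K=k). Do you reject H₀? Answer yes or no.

reject H₀: no

Exact binomial: n=35, k=18, p₀=2/5=0.4000
P(X=j) = C(n,j)·p₀^j·(1−p₀)^(n−j); p = Σ P(X=j) over j with P(X=j) ≤ P(X=18)
p-value (two-sided) = 0.17184
At α=0.01: p ≥ α → fail to reject H₀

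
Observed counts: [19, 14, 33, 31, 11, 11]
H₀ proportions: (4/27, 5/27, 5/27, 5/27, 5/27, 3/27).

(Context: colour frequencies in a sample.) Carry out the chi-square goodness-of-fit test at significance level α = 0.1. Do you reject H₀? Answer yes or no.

n = 119; E_i = n·p_i = [17.63, 22.04, 22.04, 22.04, 22.04, 13.22]
χ² = (19−17.63)²/17.63 + (14−22.04)²/22.04 + (33−22.04)²/22.04 + (31−22.04)²/22.04 + (11−22.04)²/22.04 + (11−13.22)²/13.22 = 18.0382
df = 5
p-value (upper-tail) = 0.00290
At α=0.1: p < α → reject H₀

reject H₀: yes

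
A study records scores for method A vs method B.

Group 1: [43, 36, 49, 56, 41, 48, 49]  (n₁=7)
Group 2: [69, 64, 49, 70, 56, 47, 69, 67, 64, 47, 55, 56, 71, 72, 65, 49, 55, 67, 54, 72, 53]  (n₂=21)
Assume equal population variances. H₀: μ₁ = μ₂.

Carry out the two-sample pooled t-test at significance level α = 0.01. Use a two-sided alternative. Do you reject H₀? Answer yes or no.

x̄₁=46.000, s₁=6.532, n₁=7
x̄₂=60.524, s₂=8.852, n₂=21
s_p² = [6·6.532² + 20·8.852²]/26 = 70.1245
SE = √(s_p²·(1/7+1/21)) = 3.6547
t = (46.000−60.524)/3.6547 = -3.9740
df = 26
p-value (two-sided) = 0.00050
At α=0.01: p < α → reject H₀

reject H₀: yes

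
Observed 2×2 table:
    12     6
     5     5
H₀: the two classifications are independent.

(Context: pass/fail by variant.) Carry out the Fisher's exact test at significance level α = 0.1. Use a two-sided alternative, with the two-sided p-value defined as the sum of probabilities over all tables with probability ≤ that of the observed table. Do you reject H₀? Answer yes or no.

Margins: r₁=18, r₂=10, c₁=17, c₂=11, n=28
p_obs = C(18,12)·C(10,5)/C(28,17); sum pmf over tables with pmf ≤ p_obs
p-value (two-sided) = 0.44426
At α=0.1: p ≥ α → fail to reject H₀

reject H₀: no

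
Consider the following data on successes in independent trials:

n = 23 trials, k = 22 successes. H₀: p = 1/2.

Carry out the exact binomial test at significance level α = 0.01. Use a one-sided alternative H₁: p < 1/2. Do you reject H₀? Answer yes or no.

reject H₀: no

Exact binomial: n=23, k=22, p₀=1/2=0.5000
P(X≤22) from Σ C(n,i)·p₀^i·(1−p₀)^(n−i)
p-value (one-sided, H₁ less) = 1.00000
At α=0.01: p ≥ α → fail to reject H₀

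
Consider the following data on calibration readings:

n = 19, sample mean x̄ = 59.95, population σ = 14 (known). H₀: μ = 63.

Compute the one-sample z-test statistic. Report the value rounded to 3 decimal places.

SE = σ/√n = 14/√19 = 3.2118
z = (x̄−μ₀)/SE = (59.95−63)/3.2118 = -0.9496

test statistic = -0.950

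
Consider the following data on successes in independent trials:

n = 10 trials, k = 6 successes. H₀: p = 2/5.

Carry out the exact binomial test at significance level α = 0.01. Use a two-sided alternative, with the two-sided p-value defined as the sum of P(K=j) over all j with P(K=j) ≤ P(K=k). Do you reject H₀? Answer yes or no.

Exact binomial: n=10, k=6, p₀=2/5=0.4000
P(X=j) = C(n,j)·p₀^j·(1−p₀)^(n−j); p = Σ P(X=j) over j with P(X=j) ≤ P(X=6)
p-value (two-sided) = 0.21260
At α=0.01: p ≥ α → fail to reject H₀

reject H₀: no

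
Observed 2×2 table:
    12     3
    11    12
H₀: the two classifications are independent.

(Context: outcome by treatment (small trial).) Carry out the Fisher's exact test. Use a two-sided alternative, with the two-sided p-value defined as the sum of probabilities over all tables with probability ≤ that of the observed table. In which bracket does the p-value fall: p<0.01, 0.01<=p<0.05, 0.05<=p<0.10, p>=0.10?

Margins: r₁=15, r₂=23, c₁=23, c₂=15, n=38
p_obs = C(15,12)·C(23,11)/C(38,23); sum pmf over tables with pmf ≤ p_obs
p-value (two-sided) = 0.08838
→ bracket: 0.05<=p<0.10

p-value bracket: 0.05<=p<0.10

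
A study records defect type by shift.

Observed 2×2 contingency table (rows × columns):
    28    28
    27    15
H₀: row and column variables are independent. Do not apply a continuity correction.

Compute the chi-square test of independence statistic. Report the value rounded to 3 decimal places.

Row totals [56, 42], col totals [55, 43], n=98
χ² = (28−31.43)²/31.43 + (28−24.57)²/24.57 + (27−23.57)²/23.57 + (15−18.43)²/18.43 = 1.9890
df = 1

test statistic = 1.989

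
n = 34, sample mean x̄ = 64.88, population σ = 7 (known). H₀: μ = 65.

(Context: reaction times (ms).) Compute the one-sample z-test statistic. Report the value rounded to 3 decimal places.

test statistic = -0.100

SE = σ/√n = 7/√34 = 1.2005
z = (x̄−μ₀)/SE = (64.88−65)/1.2005 = -0.1000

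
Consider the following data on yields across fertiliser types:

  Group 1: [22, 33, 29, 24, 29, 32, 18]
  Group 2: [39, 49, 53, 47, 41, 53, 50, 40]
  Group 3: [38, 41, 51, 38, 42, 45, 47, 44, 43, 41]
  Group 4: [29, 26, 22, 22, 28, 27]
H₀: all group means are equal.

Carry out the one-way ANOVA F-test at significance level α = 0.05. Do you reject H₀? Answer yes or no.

Group means [26.71, 46.50, 43.00, 25.67], grand mean 36.871
SSB = Σnᵢ(x̄ᵢ−x̄)² = 2592.722; SSW = ΣΣ(x−x̄ᵢ)² = 604.762
MSB = 2592.722/3 = 864.2407; MSW = 604.762/27 = 22.3986
F = MSB/MSW = 38.5846
df = (3, 27)
p-value (upper-tail) = 0.00000
At α=0.05: p < α → reject H₀

reject H₀: yes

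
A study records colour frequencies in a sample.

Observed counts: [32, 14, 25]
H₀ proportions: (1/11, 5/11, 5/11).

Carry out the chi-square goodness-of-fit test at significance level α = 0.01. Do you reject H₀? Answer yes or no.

n = 71; E_i = n·p_i = [6.45, 32.27, 32.27]
χ² = (32−6.45)²/6.45 + (14−32.27)²/32.27 + (25−32.27)²/32.27 = 113.0873
df = 2
p-value (upper-tail) = 0.00000
At α=0.01: p < α → reject H₀

reject H₀: yes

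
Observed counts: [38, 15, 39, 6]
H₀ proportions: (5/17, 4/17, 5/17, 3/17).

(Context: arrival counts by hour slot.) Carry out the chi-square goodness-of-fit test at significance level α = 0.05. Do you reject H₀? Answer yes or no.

reject H₀: yes

n = 98; E_i = n·p_i = [28.82, 23.06, 28.82, 17.29]
χ² = (38−28.82)²/28.82 + (15−23.06)²/23.06 + (39−28.82)²/28.82 + (6−17.29)²/17.29 = 16.7066
df = 3
p-value (upper-tail) = 0.00081
At α=0.05: p < α → reject H₀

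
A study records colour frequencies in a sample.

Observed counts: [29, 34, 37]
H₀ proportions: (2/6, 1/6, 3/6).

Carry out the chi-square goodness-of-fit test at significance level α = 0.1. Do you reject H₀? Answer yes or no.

n = 100; E_i = n·p_i = [33.33, 16.67, 50.00]
χ² = (29−33.33)²/33.33 + (34−16.67)²/16.67 + (37−50.00)²/50.00 = 21.9700
df = 2
p-value (upper-tail) = 0.00002
At α=0.1: p < α → reject H₀

reject H₀: yes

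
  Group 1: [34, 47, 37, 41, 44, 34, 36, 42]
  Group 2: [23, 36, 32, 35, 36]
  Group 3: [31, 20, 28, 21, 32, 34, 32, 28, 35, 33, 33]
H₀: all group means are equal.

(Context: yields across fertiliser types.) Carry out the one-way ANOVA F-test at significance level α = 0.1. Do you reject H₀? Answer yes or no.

reject H₀: yes

Group means [39.38, 32.40, 29.73], grand mean 33.500
SSB = Σnᵢ(x̄ᵢ−x̄)² = 438.743; SSW = ΣΣ(x−x̄ᵢ)² = 541.257
MSB = 438.743/2 = 219.3716; MSW = 541.257/21 = 25.7741
F = MSB/MSW = 8.5113
df = (2, 21)
p-value (upper-tail) = 0.00196
At α=0.1: p < α → reject H₀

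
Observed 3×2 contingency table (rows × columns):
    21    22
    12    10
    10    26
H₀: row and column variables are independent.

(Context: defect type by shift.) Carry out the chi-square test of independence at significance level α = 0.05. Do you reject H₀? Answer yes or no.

reject H₀: no

Row totals [43, 22, 36], col totals [43, 58], n=101
χ² = (21−18.31)²/18.31 + (22−24.69)²/24.69 + (12−9.37)²/9.37 + (10−12.63)²/12.63 + (10−15.33)²/15.33 + (26−20.67)²/20.67 = 5.2032
df = 2
p-value (upper-tail) = 0.07415
At α=0.05: p ≥ α → fail to reject H₀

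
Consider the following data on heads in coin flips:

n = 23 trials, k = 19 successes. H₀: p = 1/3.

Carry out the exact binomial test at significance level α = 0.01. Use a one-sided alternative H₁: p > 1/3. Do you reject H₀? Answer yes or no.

Exact binomial: n=23, k=19, p₀=1/3=0.3333
P(X≥19) from Σ C(n,i)·p₀^i·(1−p₀)^(n−i)
p-value (one-sided, H₁ greater) = 0.00000
At α=0.01: p < α → reject H₀

reject H₀: yes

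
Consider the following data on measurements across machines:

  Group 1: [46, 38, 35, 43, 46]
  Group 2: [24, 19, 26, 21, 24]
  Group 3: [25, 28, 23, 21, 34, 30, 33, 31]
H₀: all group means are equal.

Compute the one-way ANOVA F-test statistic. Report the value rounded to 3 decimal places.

test statistic = 25.206

Group means [41.60, 22.80, 28.12], grand mean 30.389
SSB = Σnᵢ(x̄ᵢ−x̄)² = 957.403; SSW = ΣΣ(x−x̄ᵢ)² = 284.875
MSB = 957.403/2 = 478.7014; MSW = 284.875/15 = 18.9917
F = MSB/MSW = 25.2059
df = (2, 15)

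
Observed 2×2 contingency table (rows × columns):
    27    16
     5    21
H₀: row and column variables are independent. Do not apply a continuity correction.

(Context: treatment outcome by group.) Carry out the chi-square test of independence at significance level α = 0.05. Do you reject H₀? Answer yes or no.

Row totals [43, 26], col totals [32, 37], n=69
χ² = (27−19.94)²/19.94 + (16−23.06)²/23.06 + (5−12.06)²/12.06 + (21−13.94)²/13.94 = 12.3627
df = 1
p-value (upper-tail) = 0.00044
At α=0.05: p < α → reject H₀

reject H₀: yes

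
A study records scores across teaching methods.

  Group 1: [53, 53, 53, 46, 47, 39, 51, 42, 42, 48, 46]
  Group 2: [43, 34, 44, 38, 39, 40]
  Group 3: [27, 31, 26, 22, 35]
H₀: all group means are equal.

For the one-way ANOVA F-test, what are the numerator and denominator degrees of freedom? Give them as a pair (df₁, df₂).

k = 3 groups, N = 22 total
df = (k−1, N−k) = (3−1, 22−3) = (2, 19)

degrees of freedom = [2, 19]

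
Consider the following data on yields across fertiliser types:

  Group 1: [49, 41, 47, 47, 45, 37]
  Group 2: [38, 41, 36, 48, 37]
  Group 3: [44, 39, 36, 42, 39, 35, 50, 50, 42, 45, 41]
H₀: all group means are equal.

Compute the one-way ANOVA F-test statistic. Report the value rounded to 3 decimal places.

Group means [44.33, 40.00, 42.09], grand mean 42.227
SSB = Σnᵢ(x̄ᵢ−x̄)² = 51.621; SSW = ΣΣ(x−x̄ᵢ)² = 440.242
MSB = 51.621/2 = 25.8106; MSW = 440.242/19 = 23.1707
F = MSB/MSW = 1.1139
df = (2, 19)

test statistic = 1.114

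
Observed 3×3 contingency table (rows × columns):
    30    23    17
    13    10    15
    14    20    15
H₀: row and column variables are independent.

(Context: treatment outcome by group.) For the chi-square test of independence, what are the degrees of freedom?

df = (r−1)(c−1) = (3−1)·(3−1) = 4

degrees of freedom = 4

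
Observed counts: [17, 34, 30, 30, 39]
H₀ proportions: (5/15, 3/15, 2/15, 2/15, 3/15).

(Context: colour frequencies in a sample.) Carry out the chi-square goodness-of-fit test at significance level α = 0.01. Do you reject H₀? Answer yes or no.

n = 150; E_i = n·p_i = [50.00, 30.00, 20.00, 20.00, 30.00]
χ² = (17−50.00)²/50.00 + (34−30.00)²/30.00 + (30−20.00)²/20.00 + (30−20.00)²/20.00 + (39−30.00)²/30.00 = 35.0133
df = 4
p-value (upper-tail) = 0.00000
At α=0.01: p < α → reject H₀

reject H₀: yes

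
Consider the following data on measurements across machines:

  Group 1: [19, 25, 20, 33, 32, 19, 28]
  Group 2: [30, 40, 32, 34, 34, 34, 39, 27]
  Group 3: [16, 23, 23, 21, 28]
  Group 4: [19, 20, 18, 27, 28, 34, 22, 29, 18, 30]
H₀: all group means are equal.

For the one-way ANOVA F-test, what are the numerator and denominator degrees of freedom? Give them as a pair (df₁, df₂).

k = 4 groups, N = 30 total
df = (k−1, N−k) = (4−1, 30−4) = (3, 26)

degrees of freedom = [3, 26]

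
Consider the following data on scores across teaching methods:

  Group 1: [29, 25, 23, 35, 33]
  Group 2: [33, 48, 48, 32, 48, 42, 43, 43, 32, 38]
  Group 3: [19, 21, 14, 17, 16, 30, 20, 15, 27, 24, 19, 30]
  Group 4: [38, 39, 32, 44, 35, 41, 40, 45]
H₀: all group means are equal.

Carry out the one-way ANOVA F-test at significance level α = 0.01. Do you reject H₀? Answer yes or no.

Group means [29.00, 40.70, 21.00, 39.25], grand mean 31.943
SSB = Σnᵢ(x̄ᵢ−x̄)² = 2674.286; SSW = ΣΣ(x−x̄ᵢ)² = 967.600
MSB = 2674.286/3 = 891.4286; MSW = 967.600/31 = 31.2129
F = MSB/MSW = 28.5596
df = (3, 31)
p-value (upper-tail) = 0.00000
At α=0.01: p < α → reject H₀

reject H₀: yes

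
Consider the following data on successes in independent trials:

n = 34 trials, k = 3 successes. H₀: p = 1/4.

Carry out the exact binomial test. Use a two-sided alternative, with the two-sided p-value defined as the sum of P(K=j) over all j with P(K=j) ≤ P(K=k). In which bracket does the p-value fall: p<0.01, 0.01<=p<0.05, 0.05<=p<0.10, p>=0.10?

Exact binomial: n=34, k=3, p₀=1/4=0.2500
P(X=j) = C(n,j)·p₀^j·(1−p₀)^(n−j); p = Σ P(X=j) over j with P(X=j) ≤ P(X=3)
p-value (two-sided) = 0.02841
→ bracket: 0.01<=p<0.05

p-value bracket: 0.01<=p<0.05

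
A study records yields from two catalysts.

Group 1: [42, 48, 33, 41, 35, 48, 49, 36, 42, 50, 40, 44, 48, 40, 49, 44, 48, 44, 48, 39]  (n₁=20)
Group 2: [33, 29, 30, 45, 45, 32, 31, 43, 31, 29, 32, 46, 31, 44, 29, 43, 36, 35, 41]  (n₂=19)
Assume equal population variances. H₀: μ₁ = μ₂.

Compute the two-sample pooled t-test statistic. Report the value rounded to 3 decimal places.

test statistic = 3.949

x̄₁=43.400, s₁=5.124, n₁=20
x̄₂=36.053, s₂=6.450, n₂=19
s_p² = [19·5.124² + 18·6.450²]/37 = 33.7229
SE = √(s_p²·(1/20+1/19)) = 1.8604
t = (43.400−36.053)/1.8604 = 3.9494
df = 37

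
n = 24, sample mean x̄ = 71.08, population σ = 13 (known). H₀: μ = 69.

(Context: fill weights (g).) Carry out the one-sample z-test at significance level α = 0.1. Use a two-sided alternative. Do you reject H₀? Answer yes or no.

SE = σ/√n = 13/√24 = 2.6536
z = (x̄−μ₀)/SE = (71.08−69)/2.6536 = 0.7838
p-value (two-sided) = 0.43314
At α=0.1: p ≥ α → fail to reject H₀

reject H₀: no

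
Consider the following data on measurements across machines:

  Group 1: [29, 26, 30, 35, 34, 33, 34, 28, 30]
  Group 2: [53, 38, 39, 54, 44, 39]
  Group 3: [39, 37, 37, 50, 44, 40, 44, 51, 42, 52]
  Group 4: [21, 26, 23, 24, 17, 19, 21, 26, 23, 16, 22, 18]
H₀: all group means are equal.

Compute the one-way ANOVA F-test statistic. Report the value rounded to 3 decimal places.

Group means [31.00, 44.50, 43.60, 21.33], grand mean 33.459
SSB = Σnᵢ(x̄ᵢ−x̄)² = 3578.623; SSW = ΣΣ(x−x̄ᵢ)² = 754.567
MSB = 3578.623/3 = 1192.8742; MSW = 754.567/33 = 22.8657
F = MSB/MSW = 52.1688
df = (3, 33)

test statistic = 52.169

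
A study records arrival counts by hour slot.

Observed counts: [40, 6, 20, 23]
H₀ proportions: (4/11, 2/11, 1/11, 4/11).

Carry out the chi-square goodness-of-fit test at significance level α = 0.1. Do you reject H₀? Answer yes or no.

reject H₀: yes

n = 89; E_i = n·p_i = [32.36, 16.18, 8.09, 32.36]
χ² = (40−32.36)²/32.36 + (6−16.18)²/16.18 + (20−8.09)²/8.09 + (23−32.36)²/32.36 = 28.4466
df = 3
p-value (upper-tail) = 0.00000
At α=0.1: p < α → reject H₀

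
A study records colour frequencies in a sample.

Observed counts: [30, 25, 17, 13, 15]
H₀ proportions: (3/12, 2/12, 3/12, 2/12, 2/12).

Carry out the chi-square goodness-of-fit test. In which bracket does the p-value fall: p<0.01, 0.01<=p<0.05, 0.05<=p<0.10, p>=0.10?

p-value bracket: 0.05<=p<0.10

n = 100; E_i = n·p_i = [25.00, 16.67, 25.00, 16.67, 16.67]
χ² = (30−25.00)²/25.00 + (25−16.67)²/16.67 + (17−25.00)²/25.00 + (13−16.67)²/16.67 + (15−16.67)²/16.67 = 8.7000
df = 4
p-value (upper-tail) = 0.06905
→ bracket: 0.05<=p<0.10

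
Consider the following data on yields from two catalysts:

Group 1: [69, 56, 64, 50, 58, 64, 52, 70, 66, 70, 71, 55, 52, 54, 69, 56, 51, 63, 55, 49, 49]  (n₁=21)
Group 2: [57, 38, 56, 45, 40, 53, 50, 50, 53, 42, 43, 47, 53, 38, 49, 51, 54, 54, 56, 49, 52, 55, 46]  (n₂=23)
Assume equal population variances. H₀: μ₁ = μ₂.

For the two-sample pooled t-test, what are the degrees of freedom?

degrees of freedom = 42

df = n₁ + n₂ − 2 = 21 + 23 − 2 = 42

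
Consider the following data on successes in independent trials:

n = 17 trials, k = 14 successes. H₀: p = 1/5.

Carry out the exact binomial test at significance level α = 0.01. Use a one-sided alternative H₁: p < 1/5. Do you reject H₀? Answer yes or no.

reject H₀: no

Exact binomial: n=17, k=14, p₀=1/5=0.2000
P(X≤14) from Σ C(n,i)·p₀^i·(1−p₀)^(n−i)
p-value (one-sided, H₁ less) = 1.00000
At α=0.01: p ≥ α → fail to reject H₀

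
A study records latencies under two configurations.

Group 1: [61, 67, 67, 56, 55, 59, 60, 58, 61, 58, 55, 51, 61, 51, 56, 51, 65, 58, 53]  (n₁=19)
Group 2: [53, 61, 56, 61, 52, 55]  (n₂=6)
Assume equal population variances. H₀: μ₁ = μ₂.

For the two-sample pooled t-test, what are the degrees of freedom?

degrees of freedom = 23

df = n₁ + n₂ − 2 = 19 + 6 − 2 = 23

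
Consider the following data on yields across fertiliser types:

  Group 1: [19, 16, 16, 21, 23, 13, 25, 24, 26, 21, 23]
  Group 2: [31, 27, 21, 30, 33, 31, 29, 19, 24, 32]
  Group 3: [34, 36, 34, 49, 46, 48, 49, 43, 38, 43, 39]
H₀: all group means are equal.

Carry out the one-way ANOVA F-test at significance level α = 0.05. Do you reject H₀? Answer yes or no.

Group means [20.64, 27.70, 41.73], grand mean 30.094
SSB = Σnᵢ(x̄ᵢ−x̄)² = 2529.891; SSW = ΣΣ(x−x̄ᵢ)² = 724.827
MSB = 2529.891/2 = 1264.9457; MSW = 724.827/29 = 24.9940
F = MSB/MSW = 50.6099
df = (2, 29)
p-value (upper-tail) = 0.00000
At α=0.05: p < α → reject H₀

reject H₀: yes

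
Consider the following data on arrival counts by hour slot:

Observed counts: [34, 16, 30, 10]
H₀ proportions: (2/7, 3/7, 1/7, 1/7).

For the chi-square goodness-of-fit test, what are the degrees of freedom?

df = k − 1 = 4 − 1 = 3

degrees of freedom = 3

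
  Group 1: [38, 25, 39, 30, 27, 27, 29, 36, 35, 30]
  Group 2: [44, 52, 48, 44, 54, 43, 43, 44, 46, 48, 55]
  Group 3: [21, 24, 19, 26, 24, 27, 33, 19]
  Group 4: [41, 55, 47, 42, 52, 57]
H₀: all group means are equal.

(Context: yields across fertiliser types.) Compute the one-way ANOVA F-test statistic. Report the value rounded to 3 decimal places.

test statistic = 46.899

Group means [31.60, 47.36, 24.12, 49.00], grand mean 37.829
SSB = Σnᵢ(x̄ᵢ−x̄)² = 3639.151; SSW = ΣΣ(x−x̄ᵢ)² = 801.820
MSB = 3639.151/3 = 1213.0503; MSW = 801.820/31 = 25.8652
F = MSB/MSW = 46.8990
df = (3, 31)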